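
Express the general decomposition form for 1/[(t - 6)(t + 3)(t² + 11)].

Two linear + quadratic: A/(t - 6) + B/(t + 3) + (Ct + D)/(t² + 11)


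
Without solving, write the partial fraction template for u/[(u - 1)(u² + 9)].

Linear + irreducible quadratic: P/(u - 1) + (Qu + R)/(u² + 9)


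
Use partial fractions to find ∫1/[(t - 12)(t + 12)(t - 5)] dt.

Cover-up: P = 1/168, Q = 1/408, R = -1/119. Decomposition: (1/168)/(t - 12) + (1/408)/(t + 12) - (1/119)/(t - 5). Integrate each term: (1/168) ln|(t - 12)| + (1/408) ln|(t + 12)| - (1/119) ln|(t - 5)| + C


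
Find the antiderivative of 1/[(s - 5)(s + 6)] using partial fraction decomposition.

Decompose: 1/[(s - 5)(s + 6)] = (1/11)/(s - 5) - (1/11)/(s + 6). Integrate each term: (1/11) ln|(s - 5)| - (1/11) ln|(s + 6)| + C


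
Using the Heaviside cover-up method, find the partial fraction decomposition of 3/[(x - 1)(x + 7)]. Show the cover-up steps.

Cover (x - 1): set x=1, get P = 3/(1 + 7) = 3/8. Cover (x + 7): set x=-7, get Q = 3/(-7 - 1) = -3/8.
Result: (3/8)/(x - 1) - (3/8)/(x + 7)


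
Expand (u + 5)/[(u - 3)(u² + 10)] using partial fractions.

At u=3: P = (1·3 + 5)/(3² + 10) = 8/19. Q = -P = -8/19, R = 1 - 3·P = -5/19
Result: (8/19)/(u - 3) - ((8/19)u + 5/19)/(u² + 10)


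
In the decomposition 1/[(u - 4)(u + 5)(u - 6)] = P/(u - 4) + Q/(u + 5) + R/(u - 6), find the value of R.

Cover-up at u = 6: R = 1/[(6 - 4)(6 + 5)] = 1/[(2)(11)] = 1/22


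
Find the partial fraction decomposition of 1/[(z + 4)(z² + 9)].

Cover-up at z = -4: P = 1/((-4)² + 9) = 1/25. Then Q = -P = -1/25, R = -P·(0 - 4) = 4/25
Result: (1/25)/(z + 4) - ((1/25)z - 4/25)/(z² + 9)


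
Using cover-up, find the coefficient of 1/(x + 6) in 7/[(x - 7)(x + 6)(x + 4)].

Cover (x + 6), set x=-6: 7/[(-6 - 7)(-6 + 4)] = 7/26


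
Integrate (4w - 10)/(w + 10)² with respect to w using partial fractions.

Decompose: α = 4, β = 4·(-10) - 10 = -50, so (4w - 10)/(w + 10)² = 4/(w + 10) - 50/(w + 10)². Integrate: ∫ α/(w + 10) dw = 4 ln|(w + 10)|; ∫ β/(w + 10)² dw = 50/(w + 10). Sum: 4 ln|(w + 10)| + 50/(w + 10) + C


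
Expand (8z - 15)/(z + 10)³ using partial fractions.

(8z - 15) = α(z + 10)² + β(z + 10) + γ. At z = -10: γ = 8·(-10) - 15 = -95. Coefficients: α = 0, β = 8
Result: 8/(z + 10)² - 95/(z + 10)³


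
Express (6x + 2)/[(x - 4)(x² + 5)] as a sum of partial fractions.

At x=4: A = (6·4 + 2)/(4² + 5) = 26/21. B = -A = -26/21, C = 6 - 4·A = 22/21
Result: (26/21)/(x - 4) - ((26/21)x - 22/21)/(x² + 5)


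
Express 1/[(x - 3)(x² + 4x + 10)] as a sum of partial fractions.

Cover-up at x = 3: A = 1/(3² + 4·3 + 10) = 1/31. Then B = -A = -1/31, C = -A·(4 + 3) = -7/31
Result: (1/31)/(x - 3) - ((1/31)x + 7/31)/(x² + 4x + 10)


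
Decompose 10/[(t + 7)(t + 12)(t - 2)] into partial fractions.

Using cover-up method: P = -2/9, Q = 1/7, R = 5/63
Result: (-2/9)/(t + 7) + (1/7)/(t + 12) + (5/63)/(t - 2)


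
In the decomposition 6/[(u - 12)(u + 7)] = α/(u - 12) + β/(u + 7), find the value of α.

Cover-up at u = 12: α = 6/(12 + 7) = 6/19


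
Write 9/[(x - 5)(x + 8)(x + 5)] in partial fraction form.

Using cover-up method: A = 9/130, B = 3/13, C = -3/10
Result: (9/130)/(x - 5) + (3/13)/(x + 8) - (3/10)/(x + 5)


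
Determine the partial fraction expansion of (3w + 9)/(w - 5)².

(3w + 9) = A(w - 5) + B. At w = 5: B = 3·5 + 9 = 24. Coeff of w: A = 3
Result: 3/(w - 5) + 24/(w - 5)²


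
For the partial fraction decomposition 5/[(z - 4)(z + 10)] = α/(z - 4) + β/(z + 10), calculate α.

Cover-up at z = 4: α = 5/(4 + 10) = 5/14


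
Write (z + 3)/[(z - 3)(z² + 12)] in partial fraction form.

At z=3: P = (1·3 + 3)/(3² + 12) = 2/7. Q = -P = -2/7, R = 1 - 3·P = 1/7
Result: (2/7)/(z - 3) - ((2/7)z - 1/7)/(z² + 12)


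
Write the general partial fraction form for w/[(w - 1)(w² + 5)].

Linear + irreducible quadratic: A/(w - 1) + (Bw + C)/(w² + 5)


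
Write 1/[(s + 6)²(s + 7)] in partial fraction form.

Cover-up at s=-7: R = 1/(-7 + 6)² = 1. Cover-up at s=-6: Q = 1/(-6 + 7) = 1. Comparing s² coeff: P = -R = -1
Result: -1/(s + 6) + 1/(s + 6)² + 1/(s + 7)


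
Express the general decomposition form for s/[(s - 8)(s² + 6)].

Linear + irreducible quadratic: α/(s - 8) + (βs + γ)/(s² + 6)


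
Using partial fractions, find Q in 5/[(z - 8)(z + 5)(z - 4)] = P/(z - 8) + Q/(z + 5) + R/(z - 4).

Cover-up at z = -5: Q = 5/[(-5 - 8)(-5 - 4)] = 5/[(-13)(-9)] = 5/117


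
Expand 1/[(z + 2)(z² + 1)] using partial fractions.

Cover-up at z = -2: A = 1/((-2)² + 1) = 1/5. Then B = -A = -1/5, C = -A·(0 - 2) = 2/5
Result: (1/5)/(z + 2) - ((1/5)z - 2/5)/(z² + 1)


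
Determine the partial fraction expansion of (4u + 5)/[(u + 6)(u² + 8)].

At u=-6: P = (4·(-6) + 5)/((-6)² + 8) = -19/44. Q = -P = 19/44, R = 4 - (-6)·P = 31/22
Result: (-19/44)/(u + 6) + ((19/44)u + 31/22)/(u² + 8)


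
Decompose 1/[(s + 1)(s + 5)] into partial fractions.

1/(s + 1)(s + 5) = P/(s + 1) + Q/(s + 5). P = 1/(-1 + 5) = 1/4, Q = 1/(-5 + 1) = -1/4
Result: (1/4)/(s + 1) - (1/4)/(s + 5)


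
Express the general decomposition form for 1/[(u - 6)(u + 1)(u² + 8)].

Two linear + quadratic: α/(u - 6) + β/(u + 1) + (γu + δ)/(u² + 8)


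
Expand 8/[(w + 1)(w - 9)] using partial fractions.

8/(w + 1)(w - 9) = P/(w + 1) + Q/(w - 9). P = 8/(-1 - 9) = -4/5, Q = 8/(9 + 1) = 4/5
Result: (-4/5)/(w + 1) + (4/5)/(w - 9)


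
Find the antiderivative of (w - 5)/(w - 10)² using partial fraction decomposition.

Decompose: α = 1, β = 1·10 - 5 = 5, so (w - 5)/(w - 10)² = 1/(w - 10) + 5/(w - 10)². Integrate: ∫ α/(w - 10) dw = ln|(w - 10)|; ∫ β/(w - 10)² dw = -5/(w - 10). Sum: ln|(w - 10)| - 5/(w - 10) + C


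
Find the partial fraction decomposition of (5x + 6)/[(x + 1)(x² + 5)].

At x=-1: P = (5·(-1) + 6)/((-1)² + 5) = 1/6. Q = -P = -1/6, R = 5 - (-1)·P = 31/6
Result: (1/6)/(x + 1) - ((1/6)x - 31/6)/(x² + 5)


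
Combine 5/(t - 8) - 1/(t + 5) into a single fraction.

Common denominator (t - 8)(t + 5). Numerator: 5(t + 5) - 1(t - 8) = (5t + 25) - (t - 8) = 4t + 33
Result: (4t + 33)/[(t - 8)(t + 5)]


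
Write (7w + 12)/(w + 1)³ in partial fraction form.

(7w + 12) = P(w + 1)² + Q(w + 1) + R. At w = -1: R = 7·(-1) + 12 = 5. Coefficients: P = 0, Q = 7
Result: 7/(w + 1)² + 5/(w + 1)³


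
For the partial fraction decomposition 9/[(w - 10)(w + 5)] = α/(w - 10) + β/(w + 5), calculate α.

Cover-up at w = 10: α = 9/(10 + 5) = 9/15 = 3/5


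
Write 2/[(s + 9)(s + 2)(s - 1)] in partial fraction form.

Using cover-up method: A = 1/35, B = -2/21, C = 1/15
Result: (1/35)/(s + 9) - (2/21)/(s + 2) + (1/15)/(s - 1)


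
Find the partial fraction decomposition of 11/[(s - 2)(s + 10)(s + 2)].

Using cover-up method: A = 11/48, B = 11/96, C = -11/32
Result: (11/48)/(s - 2) + (11/96)/(s + 10) - (11/32)/(s + 2)


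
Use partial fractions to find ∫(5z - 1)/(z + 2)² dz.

Decompose: α = 5, β = 5·(-2) - 1 = -11, so (5z - 1)/(z + 2)² = 5/(z + 2) - 11/(z + 2)². Integrate: ∫ α/(z + 2) dz = 5 ln|(z + 2)|; ∫ β/(z + 2)² dz = 11/(z + 2). Sum: 5 ln|(z + 2)| + 11/(z + 2) + C


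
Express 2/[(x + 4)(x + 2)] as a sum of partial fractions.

2/(x + 4)(x + 2) = α/(x + 4) + β/(x + 2). α = 2/(-4 + 2) = -1, β = 2/(-2 + 4) = 1
Result: -1/(x + 4) + 1/(x + 2)


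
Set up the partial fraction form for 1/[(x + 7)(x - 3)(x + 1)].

Three distinct linear factors: α/(x + 7) + β/(x - 3) + γ/(x + 1)


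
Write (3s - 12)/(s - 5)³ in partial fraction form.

(3s - 12) = α(s - 5)² + β(s - 5) + γ. At s = 5: γ = 3·5 - 12 = 3. Coefficients: α = 0, β = 3
Result: 3/(s - 5)² + 3/(s - 5)³


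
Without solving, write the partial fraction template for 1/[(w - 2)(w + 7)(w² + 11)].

Two linear + quadratic: A/(w - 2) + B/(w + 7) + (Cw + D)/(w² + 11)


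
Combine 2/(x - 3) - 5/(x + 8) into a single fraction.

Common denominator (x - 3)(x + 8). Numerator: 2(x + 8) - 5(x - 3) = (2x + 16) - (5x - 15) = -3x + 31
Result: (-3x + 31)/[(x - 3)(x + 8)]


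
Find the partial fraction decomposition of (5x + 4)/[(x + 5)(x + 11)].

At x=-5: A = (5·(-5) + 4)/(-5 + 11) = -7/2. At x=-11: B = (5·(-11) + 4)/(-11 + 5) = 17/2
Result: (-7/2)/(x + 5) + (17/2)/(x + 11)


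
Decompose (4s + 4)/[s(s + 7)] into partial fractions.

At s=0: α = (4·0 + 4)/(0 + 7) = 4/7. At s=-7: β = (4·(-7) + 4)/(-7 - 0) = 24/7
Result: (4/7)/s + (24/7)/(s + 7)


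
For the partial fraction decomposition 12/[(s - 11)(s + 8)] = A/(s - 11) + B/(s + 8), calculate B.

Cover-up at s = -8: B = 12/(-8 - 11) = -12/19


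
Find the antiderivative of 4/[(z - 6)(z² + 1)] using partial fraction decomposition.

Cover-up at z=6: P = 4/(6²+1) = 4/37. Coeff matching: Q = -4/37, R = -24/37. Decomposition: (4/37)/(z - 6) - ((4/37)z + 24/37)/(z² + 1). Integrate: linear → ln, quadratic → (1/2)ln + arctan: (4/37) ln|(z - 6)| - (2/37) ln(z² + 1) - (24/37) arctan(z) + C


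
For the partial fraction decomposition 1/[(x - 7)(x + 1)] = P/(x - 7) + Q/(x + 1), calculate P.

Cover-up at x = 7: P = 1/(7 + 1) = 1/8


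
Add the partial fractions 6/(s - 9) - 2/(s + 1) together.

Common denominator (s - 9)(s + 1). Numerator: 6(s + 1) - 2(s - 9) = (6s + 6) - (2s - 18) = 4s + 24
Result: (4s + 24)/[(s - 9)(s + 1)]


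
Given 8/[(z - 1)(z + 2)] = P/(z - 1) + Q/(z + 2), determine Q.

Cover-up at z = -2: Q = 8/(-2 - 1) = -8/3


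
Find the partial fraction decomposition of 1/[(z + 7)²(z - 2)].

Cover-up at z=2: γ = 1/(2 + 7)² = 1/81. Cover-up at z=-7: β = 1/(-7 - 2) = -1/9. Comparing z² coeff: α = -γ = -1/81
Result: (-1/81)/(z + 7) - (1/9)/(z + 7)² + (1/81)/(z - 2)


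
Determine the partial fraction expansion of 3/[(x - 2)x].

3/(x - 2)x = P/(x - 2) + Q/x. P = 3/(2 - 0) = 3/2, Q = 3/(0 - 2) = -3/2
Result: (3/2)/(x - 2) - (3/2)/x


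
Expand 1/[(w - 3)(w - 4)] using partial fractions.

1/(w - 3)(w - 4) = P/(w - 3) + Q/(w - 4). P = 1/(3 - 4) = -1, Q = 1/(4 - 3) = 1
Result: -1/(w - 3) + 1/(w - 4)


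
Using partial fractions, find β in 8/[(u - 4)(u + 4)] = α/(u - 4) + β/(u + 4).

Cover-up at u = -4: β = 8/(-4 - 4) = -8/8 = -1


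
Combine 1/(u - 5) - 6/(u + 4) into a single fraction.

Common denominator (u - 5)(u + 4). Numerator: 1(u + 4) - 6(u - 5) = (u + 4) - (6u - 30) = -5u + 34
Result: (-5u + 34)/[(u - 5)(u + 4)]


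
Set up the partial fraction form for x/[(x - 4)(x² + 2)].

Linear + irreducible quadratic: P/(x - 4) + (Qx + R)/(x² + 2)


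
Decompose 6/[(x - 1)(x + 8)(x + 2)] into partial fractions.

Using cover-up method: A = 2/9, B = 1/9, C = -1/3
Result: (2/9)/(x - 1) + (1/9)/(x + 8) - (1/3)/(x + 2)


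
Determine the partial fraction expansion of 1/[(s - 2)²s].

Cover-up at s=0: C = 1/(0 - 2)² = 1/4. Cover-up at s=2: B = 1/(2 - 0) = 1/2. Comparing s² coeff: A = -C = -1/4
Result: (-1/4)/(s - 2) + (1/2)/(s - 2)² + (1/4)/s


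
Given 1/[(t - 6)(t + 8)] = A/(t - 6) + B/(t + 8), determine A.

Cover-up at t = 6: A = 1/(6 + 8) = 1/14


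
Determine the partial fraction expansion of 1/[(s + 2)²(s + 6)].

Cover-up at s=-6: γ = 1/(-6 + 2)² = 1/16. Cover-up at s=-2: β = 1/(-2 + 6) = 1/4. Comparing s² coeff: α = -γ = -1/16
Result: (-1/16)/(s + 2) + (1/4)/(s + 2)² + (1/16)/(s + 6)


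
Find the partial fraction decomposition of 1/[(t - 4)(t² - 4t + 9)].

Cover-up at t = 4: P = 1/(4² - 4·4 + 9) = 1/9. Then Q = -P = -1/9, R = -P·(-4 + 4) = 0
Result: (1/9)/(t - 4) - ((1/9)t)/(t² - 4t + 9)


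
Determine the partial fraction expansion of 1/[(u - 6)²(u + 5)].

Cover-up at u=-5: C = 1/(-5 - 6)² = 1/121. Cover-up at u=6: B = 1/(6 + 5) = 1/11. Comparing u² coeff: A = -C = -1/121
Result: (-1/121)/(u - 6) + (1/11)/(u - 6)² + (1/121)/(u + 5)


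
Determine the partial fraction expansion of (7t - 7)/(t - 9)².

(7t - 7) = P(t - 9) + Q. At t = 9: Q = 7·9 - 7 = 56. Coeff of t: P = 7
Result: 7/(t - 9) + 56/(t - 9)²


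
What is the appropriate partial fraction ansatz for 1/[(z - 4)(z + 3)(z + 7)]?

Three distinct linear factors: A/(z - 4) + B/(z + 3) + C/(z + 7)


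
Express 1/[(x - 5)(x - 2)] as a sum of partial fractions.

1/(x - 5)(x - 2) = A/(x - 5) + B/(x - 2). A = 1/(5 - 2) = 1/3, B = 1/(2 - 5) = -1/3
Result: (1/3)/(x - 5) - (1/3)/(x - 2)


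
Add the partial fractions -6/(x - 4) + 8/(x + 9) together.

Common denominator (x - 4)(x + 9). Numerator: -6(x + 9) + 8(x - 4) = (-6x - 54) + (8x - 32) = 2x - 86
Result: (2x - 86)/[(x - 4)(x + 9)]


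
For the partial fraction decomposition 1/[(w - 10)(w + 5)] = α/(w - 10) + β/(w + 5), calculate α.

Cover-up at w = 10: α = 1/(10 + 5) = 1/15


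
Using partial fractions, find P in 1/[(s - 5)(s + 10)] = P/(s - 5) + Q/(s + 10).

Cover-up at s = 5: P = 1/(5 + 10) = 1/15


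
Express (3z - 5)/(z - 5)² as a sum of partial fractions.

(3z - 5) = A(z - 5) + B. At z = 5: B = 3·5 - 5 = 10. Coeff of z: A = 3
Result: 3/(z - 5) + 10/(z - 5)²


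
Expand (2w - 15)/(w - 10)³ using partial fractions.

(2w - 15) = P(w - 10)² + Q(w - 10) + R. At w = 10: R = 2·10 - 15 = 5. Coefficients: P = 0, Q = 2
Result: 2/(w - 10)² + 5/(w - 10)³


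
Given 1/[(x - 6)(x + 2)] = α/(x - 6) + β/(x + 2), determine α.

Cover-up at x = 6: α = 1/(6 + 2) = 1/8


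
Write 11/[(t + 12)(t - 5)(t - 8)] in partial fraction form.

Using cover-up method: α = 11/340, β = -11/51, γ = 11/60
Result: (11/340)/(t + 12) - (11/51)/(t - 5) + (11/60)/(t - 8)


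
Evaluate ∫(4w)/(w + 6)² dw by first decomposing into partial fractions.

Decompose: α = 4, β = 4·(-6) + 0 = -24, so (4w)/(w + 6)² = 4/(w + 6) - 24/(w + 6)². Integrate: ∫ α/(w + 6) dw = 4 ln|(w + 6)|; ∫ β/(w + 6)² dw = 24/(w + 6). Sum: 4 ln|(w + 6)| + 24/(w + 6) + C


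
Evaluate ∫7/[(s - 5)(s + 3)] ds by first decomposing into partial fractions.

Decompose: 7/[(s - 5)(s + 3)] = (7/8)/(s - 5) - (7/8)/(s + 3). Integrate each term: (7/8) ln|(s - 5)| - (7/8) ln|(s + 3)| + C


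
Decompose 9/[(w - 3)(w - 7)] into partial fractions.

9/(w - 3)(w - 7) = P/(w - 3) + Q/(w - 7). P = 9/(3 - 7) = -9/4, Q = 9/(7 - 3) = 9/4
Result: (-9/4)/(w - 3) + (9/4)/(w - 7)


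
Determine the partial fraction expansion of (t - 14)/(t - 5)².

(t - 14) = α(t - 5) + β. At t = 5: β = 1·5 - 14 = -9. Coeff of t: α = 1
Result: 1/(t - 5) - 9/(t - 5)²


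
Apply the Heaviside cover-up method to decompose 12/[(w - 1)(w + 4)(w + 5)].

Cover (w - 1), w=1: α = 12/[(1 + 4)(1 + 5)] = 2/5. Cover (w + 4), w=-4: β = 12/[(-4 - 1)(-4 + 5)] = -12/5. Cover (w + 5), w=-5: γ = 12/[(-5 - 1)(-5 + 4)] = 2.
Result: (2/5)/(w - 1) - (12/5)/(w + 4) + 2/(w + 5)


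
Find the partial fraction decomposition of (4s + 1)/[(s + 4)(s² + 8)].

At s=-4: A = (4·(-4) + 1)/((-4)² + 8) = -5/8. B = -A = 5/8, C = 4 - (-4)·A = 3/2
Result: (-5/8)/(s + 4) + ((5/8)s + 3/2)/(s² + 8)


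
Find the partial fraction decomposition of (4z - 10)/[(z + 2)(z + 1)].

At z=-2: A = (4·(-2) - 10)/(-2 + 1) = 18. At z=-1: B = (4·(-1) - 10)/(-1 + 2) = -14
Result: 18/(z + 2) - 14/(z + 1)


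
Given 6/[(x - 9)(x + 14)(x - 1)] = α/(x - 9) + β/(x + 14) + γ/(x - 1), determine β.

Cover-up at x = -14: β = 6/[(-14 - 9)(-14 - 1)] = 6/[(-23)(-15)] = 6/345 = 2/115


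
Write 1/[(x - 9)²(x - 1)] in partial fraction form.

Cover-up at x=1: R = 1/(1 - 9)² = 1/64. Cover-up at x=9: Q = 1/(9 - 1) = 1/8. Comparing x² coeff: P = -R = -1/64
Result: (-1/64)/(x - 9) + (1/8)/(x - 9)² + (1/64)/(x - 1)


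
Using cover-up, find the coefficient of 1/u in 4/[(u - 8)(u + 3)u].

Cover u, set u=0: 4/[(0 - 8)(0 + 3)] = -1/6


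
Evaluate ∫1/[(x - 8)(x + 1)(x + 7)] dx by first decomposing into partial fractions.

Cover-up: P = 1/135, Q = -1/54, R = 1/90. Decomposition: (1/135)/(x - 8) - (1/54)/(x + 1) + (1/90)/(x + 7). Integrate each term: (1/135) ln|(x - 8)| - (1/54) ln|(x + 1)| + (1/90) ln|(x + 7)| + C


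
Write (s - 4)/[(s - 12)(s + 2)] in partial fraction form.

At s=12: A = (1·12 - 4)/(12 + 2) = 4/7. At s=-2: B = (1·(-2) - 4)/(-2 - 12) = 3/7
Result: (4/7)/(s - 12) + (3/7)/(s + 2)


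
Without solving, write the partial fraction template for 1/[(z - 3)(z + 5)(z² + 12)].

Two linear + quadratic: P/(z - 3) + Q/(z + 5) + (Rz + S)/(z² + 12)


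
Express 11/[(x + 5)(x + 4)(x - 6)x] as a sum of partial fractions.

Using Heaviside cover-up: (-1/5)/(x + 5) + (11/40)/(x + 4) + (1/60)/(x - 6) - (11/120)/x


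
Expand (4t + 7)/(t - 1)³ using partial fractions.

(4t + 7) = A(t - 1)² + B(t - 1) + C. At t = 1: C = 4·1 + 7 = 11. Coefficients: A = 0, B = 4
Result: 4/(t - 1)² + 11/(t - 1)³


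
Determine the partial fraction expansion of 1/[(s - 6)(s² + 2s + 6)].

Cover-up at s = 6: α = 1/(6² + 2·6 + 6) = 1/54. Then β = -α = -1/54, γ = -α·(2 + 6) = -4/27
Result: (1/54)/(s - 6) - ((1/54)s + 4/27)/(s² + 2s + 6)


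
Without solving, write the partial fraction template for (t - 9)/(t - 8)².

Repeated linear factor: P/(t - 8) + Q/(t - 8)²


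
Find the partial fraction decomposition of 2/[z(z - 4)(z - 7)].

Using cover-up method: α = 1/14, β = -1/6, γ = 2/21
Result: (1/14)/z - (1/6)/(z - 4) + (2/21)/(z - 7)


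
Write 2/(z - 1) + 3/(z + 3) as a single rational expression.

Common denominator (z - 1)(z + 3). Numerator: 2(z + 3) + 3(z - 1) = (2z + 6) + (3z - 3) = 5z + 3
Result: (5z + 3)/[(z - 1)(z + 3)]


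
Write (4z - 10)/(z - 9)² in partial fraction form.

(4z - 10) = P(z - 9) + Q. At z = 9: Q = 4·9 - 10 = 26. Coeff of z: P = 4
Result: 4/(z - 9) + 26/(z - 9)²


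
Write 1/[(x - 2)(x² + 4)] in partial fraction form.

Cover-up at x = 2: α = 1/(2² + 4) = 1/8. Then β = -α = -1/8, γ = -α·(0 + 2) = -1/4
Result: (1/8)/(x - 2) - ((1/8)x + 1/4)/(x² + 4)


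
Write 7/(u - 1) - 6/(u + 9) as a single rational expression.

Common denominator (u - 1)(u + 9). Numerator: 7(u + 9) - 6(u - 1) = (7u + 63) - (6u - 6) = u + 69
Result: (u + 69)/[(u - 1)(u + 9)]


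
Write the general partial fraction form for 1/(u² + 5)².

Repeated quadratic factor: (Au + B)/(u² + 5) + (Cu + D)/(u² + 5)²


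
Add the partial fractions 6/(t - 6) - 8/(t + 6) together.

Common denominator (t - 6)(t + 6). Numerator: 6(t + 6) - 8(t - 6) = (6t + 36) - (8t - 48) = -2t + 84
Result: (-2t + 84)/[(t - 6)(t + 6)]


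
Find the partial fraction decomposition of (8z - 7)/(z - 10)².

(8z - 7) = α(z - 10) + β. At z = 10: β = 8·10 - 7 = 73. Coeff of z: α = 8
Result: 8/(z - 10) + 73/(z - 10)²


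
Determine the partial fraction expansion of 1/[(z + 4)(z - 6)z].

Using cover-up method: α = 1/40, β = 1/60, γ = -1/24
Result: (1/40)/(z + 4) + (1/60)/(z - 6) - (1/24)/z


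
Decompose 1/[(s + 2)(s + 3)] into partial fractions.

1/(s + 2)(s + 3) = P/(s + 2) + Q/(s + 3). P = 1/(-2 + 3) = 1, Q = 1/(-3 + 2) = -1
Result: 1/(s + 2) - 1/(s + 3)


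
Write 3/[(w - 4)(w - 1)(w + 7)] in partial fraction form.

Using cover-up method: P = 1/11, Q = -1/8, R = 3/88
Result: (1/11)/(w - 4) - (1/8)/(w - 1) + (3/88)/(w + 7)


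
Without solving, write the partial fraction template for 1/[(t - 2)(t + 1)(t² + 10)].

Two linear + quadratic: P/(t - 2) + Q/(t + 1) + (Rt + S)/(t² + 10)


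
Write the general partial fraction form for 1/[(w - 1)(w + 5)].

Distinct linear factors: A/(w - 1) + B/(w + 5)


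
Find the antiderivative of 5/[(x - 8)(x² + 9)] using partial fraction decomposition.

Cover-up at x=8: α = 5/(8²+9) = 5/73. Coeff matching: β = -5/73, γ = -40/73. Decomposition: (5/73)/(x - 8) - ((5/73)x + 40/73)/(x² + 9). Integrate: linear → ln, quadratic → (1/2)ln + arctan: (5/73) ln|(x - 8)| - (5/146) ln(x² + 9) - (40/219) arctan(x/3) + C


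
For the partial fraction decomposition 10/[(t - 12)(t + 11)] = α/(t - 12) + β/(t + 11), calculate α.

Cover-up at t = 12: α = 10/(12 + 11) = 10/23


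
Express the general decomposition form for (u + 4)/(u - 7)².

Repeated linear factor: α/(u - 7) + β/(u - 7)²


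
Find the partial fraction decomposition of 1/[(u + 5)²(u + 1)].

Cover-up at u=-1: γ = 1/(-1 + 5)² = 1/16. Cover-up at u=-5: β = 1/(-5 + 1) = -1/4. Comparing u² coeff: α = -γ = -1/16
Result: (-1/16)/(u + 5) - (1/4)/(u + 5)² + (1/16)/(u + 1)


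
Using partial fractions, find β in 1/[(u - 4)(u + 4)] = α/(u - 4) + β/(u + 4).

Cover-up at u = -4: β = 1/(-4 - 4) = -1/8


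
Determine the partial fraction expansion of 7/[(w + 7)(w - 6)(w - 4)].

Using cover-up method: P = 7/143, Q = 7/26, R = -7/22
Result: (7/143)/(w + 7) + (7/26)/(w - 6) - (7/22)/(w - 4)


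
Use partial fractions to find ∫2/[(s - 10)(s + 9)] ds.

Decompose: 2/[(s - 10)(s + 9)] = (2/19)/(s - 10) - (2/19)/(s + 9). Integrate each term: (2/19) ln|(s - 10)| - (2/19) ln|(s + 9)| + C


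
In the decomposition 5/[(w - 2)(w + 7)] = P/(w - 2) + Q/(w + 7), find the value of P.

Cover-up at w = 2: P = 5/(2 + 7) = 5/9


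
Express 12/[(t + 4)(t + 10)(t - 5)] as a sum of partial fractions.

Using cover-up method: A = -2/9, B = 2/15, C = 4/45
Result: (-2/9)/(t + 4) + (2/15)/(t + 10) + (4/45)/(t - 5)


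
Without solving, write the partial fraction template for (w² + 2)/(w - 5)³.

Repeated linear factor (power 3): α/(w - 5) + β/(w - 5)² + γ/(w - 5)³


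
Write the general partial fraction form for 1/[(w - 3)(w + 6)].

Distinct linear factors: α/(w - 3) + β/(w + 6)


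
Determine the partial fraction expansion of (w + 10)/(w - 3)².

(w + 10) = P(w - 3) + Q. At w = 3: Q = 1·3 + 10 = 13. Coeff of w: P = 1
Result: 1/(w - 3) + 13/(w - 3)²


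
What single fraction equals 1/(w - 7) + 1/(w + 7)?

Common denominator (w - 7)(w + 7). Numerator: 1(w + 7) + 1(w - 7) = (w + 7) + (w - 7) = 2w
Result: (2w)/[(w - 7)(w + 7)]


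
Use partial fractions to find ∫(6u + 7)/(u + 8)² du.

Decompose: P = 6, Q = 6·(-8) + 7 = -41, so (6u + 7)/(u + 8)² = 6/(u + 8) - 41/(u + 8)². Integrate: ∫ P/(u + 8) du = 6 ln|(u + 8)|; ∫ Q/(u + 8)² du = 41/(u + 8). Sum: 6 ln|(u + 8)| + 41/(u + 8) + C


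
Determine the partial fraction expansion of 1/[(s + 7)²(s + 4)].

Cover-up at s=-4: γ = 1/(-4 + 7)² = 1/9. Cover-up at s=-7: β = 1/(-7 + 4) = -1/3. Comparing s² coeff: α = -γ = -1/9
Result: (-1/9)/(s + 7) - (1/3)/(s + 7)² + (1/9)/(s + 4)


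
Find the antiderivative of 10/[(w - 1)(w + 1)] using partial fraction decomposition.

Decompose: 10/[(w - 1)(w + 1)] = 5/(w - 1) - 5/(w + 1). Integrate each term: 5 ln|(w - 1)| - 5 ln|(w + 1)| + C


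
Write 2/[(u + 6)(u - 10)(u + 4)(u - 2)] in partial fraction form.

Using Heaviside cover-up: (-1/128)/(u + 6) + (1/896)/(u - 10) + (1/84)/(u + 4) - (1/192)/(u - 2)


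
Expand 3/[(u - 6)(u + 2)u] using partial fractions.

Using cover-up method: A = 1/16, B = 3/16, C = -1/4
Result: (1/16)/(u - 6) + (3/16)/(u + 2) - (1/4)/u


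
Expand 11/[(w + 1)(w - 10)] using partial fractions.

11/(w + 1)(w - 10) = α/(w + 1) + β/(w - 10). α = 11/(-1 - 10) = -1, β = 11/(10 + 1) = 1
Result: -1/(w + 1) + 1/(w - 10)


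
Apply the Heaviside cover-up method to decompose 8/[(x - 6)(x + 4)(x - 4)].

Cover (x - 6), x=6: P = 8/[(6 + 4)(6 - 4)] = 2/5. Cover (x + 4), x=-4: Q = 8/[(-4 - 6)(-4 - 4)] = 1/10. Cover (x - 4), x=4: R = 8/[(4 - 6)(4 + 4)] = -1/2.
Result: (2/5)/(x - 6) + (1/10)/(x + 4) - (1/2)/(x - 4)


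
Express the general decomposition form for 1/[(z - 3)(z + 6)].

Distinct linear factors: A/(z - 3) + B/(z + 6)


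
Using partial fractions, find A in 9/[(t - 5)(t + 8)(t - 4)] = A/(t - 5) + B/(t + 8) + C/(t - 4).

Cover-up at t = 5: A = 9/[(5 + 8)(5 - 4)] = 9/[(13)(1)] = 9/13


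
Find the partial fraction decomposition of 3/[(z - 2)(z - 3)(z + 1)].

Using cover-up method: α = -1, β = 3/4, γ = 1/4
Result: -1/(z - 2) + (3/4)/(z - 3) + (1/4)/(z + 1)


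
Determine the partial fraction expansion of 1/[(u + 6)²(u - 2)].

Cover-up at u=2: R = 1/(2 + 6)² = 1/64. Cover-up at u=-6: Q = 1/(-6 - 2) = -1/8. Comparing u² coeff: P = -R = -1/64
Result: (-1/64)/(u + 6) - (1/8)/(u + 6)² + (1/64)/(u - 2)


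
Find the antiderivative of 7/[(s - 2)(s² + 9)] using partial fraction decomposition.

Cover-up at s=2: A = 7/(2²+9) = 7/13. Coeff matching: B = -7/13, C = -14/13. Decomposition: (7/13)/(s - 2) - ((7/13)s + 14/13)/(s² + 9). Integrate: linear → ln, quadratic → (1/2)ln + arctan: (7/13) ln|(s - 2)| - (7/26) ln(s² + 9) - (14/39) arctan(s/3) + C


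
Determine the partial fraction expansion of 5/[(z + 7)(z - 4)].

5/(z + 7)(z - 4) = A/(z + 7) + B/(z - 4). A = 5/(-7 - 4) = -5/11, B = 5/(4 + 7) = 5/11
Result: (-5/11)/(z + 7) + (5/11)/(z - 4)


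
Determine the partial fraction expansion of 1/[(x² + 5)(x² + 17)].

Coefficient matching gives α = γ = 0, β = 1/(17-5) = 1/12, δ = -β = -1/12
Result: (1/12)/(x² + 5) - (1/12)/(x² + 17)


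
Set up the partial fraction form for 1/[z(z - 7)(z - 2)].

Three distinct linear factors: P/z + Q/(z - 7) + R/(z - 2)


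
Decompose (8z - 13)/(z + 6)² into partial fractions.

(8z - 13) = P(z + 6) + Q. At z = -6: Q = 8·(-6) - 13 = -61. Coeff of z: P = 8
Result: 8/(z + 6) - 61/(z + 6)²


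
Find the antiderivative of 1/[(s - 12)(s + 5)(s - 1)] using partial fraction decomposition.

Cover-up: A = 1/187, B = 1/102, C = -1/66. Decomposition: (1/187)/(s - 12) + (1/102)/(s + 5) - (1/66)/(s - 1). Integrate each term: (1/187) ln|(s - 12)| + (1/102) ln|(s + 5)| - (1/66) ln|(s - 1)| + C


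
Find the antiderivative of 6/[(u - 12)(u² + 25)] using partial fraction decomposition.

Cover-up at u=12: A = 6/(12²+25) = 6/169. Coeff matching: B = -6/169, C = -72/169. Decomposition: (6/169)/(u - 12) - ((6/169)u + 72/169)/(u² + 25). Integrate: linear → ln, quadratic → (1/2)ln + arctan: (6/169) ln|(u - 12)| - (3/169) ln(u² + 25) - (72/845) arctan(u/5) + C


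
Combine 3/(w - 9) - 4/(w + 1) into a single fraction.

Common denominator (w - 9)(w + 1). Numerator: 3(w + 1) - 4(w - 9) = (3w + 3) - (4w - 36) = -w + 39
Result: (-w + 39)/[(w - 9)(w + 1)]


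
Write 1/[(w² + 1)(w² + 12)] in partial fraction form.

Coefficient matching gives A = C = 0, B = 1/(12-1) = 1/11, D = -B = -1/11
Result: (1/11)/(w² + 1) - (1/11)/(w² + 12)


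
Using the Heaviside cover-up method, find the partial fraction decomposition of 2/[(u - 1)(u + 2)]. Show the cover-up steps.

Cover (u - 1): set u=1, get P = 2/(1 + 2) = 2/3. Cover (u + 2): set u=-2, get Q = 2/(-2 - 1) = -2/3.
Result: (2/3)/(u - 1) - (2/3)/(u + 2)


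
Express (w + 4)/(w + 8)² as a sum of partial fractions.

(w + 4) = A(w + 8) + B. At w = -8: B = 1·(-8) + 4 = -4. Coeff of w: A = 1
Result: 1/(w + 8) - 4/(w + 8)²


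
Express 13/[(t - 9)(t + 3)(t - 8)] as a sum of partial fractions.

Using cover-up method: A = 13/12, B = 13/132, C = -13/11
Result: (13/12)/(t - 9) + (13/132)/(t + 3) - (13/11)/(t - 8)


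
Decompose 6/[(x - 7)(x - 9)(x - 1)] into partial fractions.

Using cover-up method: A = -1/2, B = 3/8, C = 1/8
Result: (-1/2)/(x - 7) + (3/8)/(x - 9) + (1/8)/(x - 1)


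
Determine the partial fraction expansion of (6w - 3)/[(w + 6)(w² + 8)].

At w=-6: P = (6·(-6) - 3)/((-6)² + 8) = -39/44. Q = -P = 39/44, R = 6 - (-6)·P = 15/22
Result: (-39/44)/(w + 6) + ((39/44)w + 15/22)/(w² + 8)


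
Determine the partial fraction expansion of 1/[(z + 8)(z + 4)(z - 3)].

Using cover-up method: P = 1/44, Q = -1/28, R = 1/77
Result: (1/44)/(z + 8) - (1/28)/(z + 4) + (1/77)/(z - 3)


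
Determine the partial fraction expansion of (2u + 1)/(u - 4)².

(2u + 1) = P(u - 4) + Q. At u = 4: Q = 2·4 + 1 = 9. Coeff of u: P = 2
Result: 2/(u - 4) + 9/(u - 4)²


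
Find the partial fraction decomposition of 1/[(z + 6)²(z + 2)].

Cover-up at z=-2: R = 1/(-2 + 6)² = 1/16. Cover-up at z=-6: Q = 1/(-6 + 2) = -1/4. Comparing z² coeff: P = -R = -1/16
Result: (-1/16)/(z + 6) - (1/4)/(z + 6)² + (1/16)/(z + 2)


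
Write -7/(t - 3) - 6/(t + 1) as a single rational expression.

Common denominator (t - 3)(t + 1). Numerator: -7(t + 1) - 6(t - 3) = (-7t - 7) - (6t - 18) = -13t + 11
Result: (-13t + 11)/[(t - 3)(t + 1)]


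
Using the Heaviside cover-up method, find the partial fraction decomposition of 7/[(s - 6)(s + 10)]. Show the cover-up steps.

Cover (s - 6): set s=6, get A = 7/(6 + 10) = 7/16. Cover (s + 10): set s=-10, get B = 7/(-10 - 6) = -7/16.
Result: (7/16)/(s - 6) - (7/16)/(s + 10)


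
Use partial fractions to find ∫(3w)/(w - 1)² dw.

Decompose: P = 3, Q = 3·1 + 0 = 3, so (3w)/(w - 1)² = 3/(w - 1) + 3/(w - 1)². Integrate: ∫ P/(w - 1) dw = 3 ln|(w - 1)|; ∫ Q/(w - 1)² dw = -3/(w - 1). Sum: 3 ln|(w - 1)| - 3/(w - 1) + C


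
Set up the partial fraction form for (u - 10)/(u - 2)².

Repeated linear factor: A/(u - 2) + B/(u - 2)²


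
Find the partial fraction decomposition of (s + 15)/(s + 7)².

(s + 15) = P(s + 7) + Q. At s = -7: Q = 1·(-7) + 15 = 8. Coeff of s: P = 1
Result: 1/(s + 7) + 8/(s + 7)²


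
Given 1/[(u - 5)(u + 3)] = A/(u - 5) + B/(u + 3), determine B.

Cover-up at u = -3: B = 1/(-3 - 5) = -1/8


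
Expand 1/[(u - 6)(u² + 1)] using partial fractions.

Cover-up at u = 6: A = 1/(6² + 1) = 1/37. Then B = -A = -1/37, C = -A·(0 + 6) = -6/37
Result: (1/37)/(u - 6) - ((1/37)u + 6/37)/(u² + 1)


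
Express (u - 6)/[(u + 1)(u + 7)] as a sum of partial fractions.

At u=-1: A = (1·(-1) - 6)/(-1 + 7) = -7/6. At u=-7: B = (1·(-7) - 6)/(-7 + 1) = 13/6
Result: (-7/6)/(u + 1) + (13/6)/(u + 7)


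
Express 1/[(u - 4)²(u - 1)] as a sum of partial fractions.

Cover-up at u=1: γ = 1/(1 - 4)² = 1/9. Cover-up at u=4: β = 1/(4 - 1) = 1/3. Comparing u² coeff: α = -γ = -1/9
Result: (-1/9)/(u - 4) + (1/3)/(u - 4)² + (1/9)/(u - 1)


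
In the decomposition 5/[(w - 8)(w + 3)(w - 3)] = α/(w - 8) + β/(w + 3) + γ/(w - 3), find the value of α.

Cover-up at w = 8: α = 5/[(8 + 3)(8 - 3)] = 5/[(11)(5)] = 5/55 = 1/11


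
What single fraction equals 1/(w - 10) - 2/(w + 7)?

Common denominator (w - 10)(w + 7). Numerator: 1(w + 7) - 2(w - 10) = (w + 7) - (2w - 20) = -w + 27
Result: (-w + 27)/[(w - 10)(w + 7)]


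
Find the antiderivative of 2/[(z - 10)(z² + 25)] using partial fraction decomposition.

Cover-up at z=10: α = 2/(10²+25) = 2/125. Coeff matching: β = -2/125, γ = -4/25. Decomposition: (2/125)/(z - 10) - ((2/125)z + 4/25)/(z² + 25). Integrate: linear → ln, quadratic → (1/2)ln + arctan: (2/125) ln|(z - 10)| - (1/125) ln(z² + 25) - (4/125) arctan(z/5) + C


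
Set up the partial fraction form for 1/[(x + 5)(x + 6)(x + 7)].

Three distinct linear factors: α/(x + 5) + β/(x + 6) + γ/(x + 7)


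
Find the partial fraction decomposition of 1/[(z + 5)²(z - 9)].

Cover-up at z=9: C = 1/(9 + 5)² = 1/196. Cover-up at z=-5: B = 1/(-5 - 9) = -1/14. Comparing z² coeff: A = -C = -1/196
Result: (-1/196)/(z + 5) - (1/14)/(z + 5)² + (1/196)/(z - 9)


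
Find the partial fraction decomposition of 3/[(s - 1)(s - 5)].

3/(s - 1)(s - 5) = α/(s - 1) + β/(s - 5). α = 3/(1 - 5) = -3/4, β = 3/(5 - 1) = 3/4
Result: (-3/4)/(s - 1) + (3/4)/(s - 5)


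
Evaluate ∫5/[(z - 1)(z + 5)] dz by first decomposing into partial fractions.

Decompose: 5/[(z - 1)(z + 5)] = (5/6)/(z - 1) - (5/6)/(z + 5). Integrate each term: (5/6) ln|(z - 1)| - (5/6) ln|(z + 5)| + C


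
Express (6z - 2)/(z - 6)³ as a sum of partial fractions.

(6z - 2) = A(z - 6)² + B(z - 6) + C. At z = 6: C = 6·6 - 2 = 34. Coefficients: A = 0, B = 6
Result: 6/(z - 6)² + 34/(z - 6)³


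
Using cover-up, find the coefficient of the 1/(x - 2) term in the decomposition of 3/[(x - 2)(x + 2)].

Cover (x - 2), set x=2: 3/((x + 2) at x=2) = 3/(4) = 3/4


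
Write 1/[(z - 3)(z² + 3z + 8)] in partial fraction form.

Cover-up at z = 3: P = 1/(3² + 3·3 + 8) = 1/26. Then Q = -P = -1/26, R = -P·(3 + 3) = -3/13
Result: (1/26)/(z - 3) - ((1/26)z + 3/13)/(z² + 3z + 8)


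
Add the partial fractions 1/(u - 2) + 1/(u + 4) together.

Common denominator (u - 2)(u + 4). Numerator: 1(u + 4) + 1(u - 2) = (u + 4) + (u - 2) = 2u + 2
Result: (2u + 2)/[(u - 2)(u + 4)]


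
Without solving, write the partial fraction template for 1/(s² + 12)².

Repeated quadratic factor: (αs + β)/(s² + 12) + (γs + δ)/(s² + 12)²


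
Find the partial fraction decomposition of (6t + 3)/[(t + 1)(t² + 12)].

At t=-1: P = (6·(-1) + 3)/((-1)² + 12) = -3/13. Q = -P = 3/13, R = 6 - (-1)·P = 75/13
Result: (-3/13)/(t + 1) + ((3/13)t + 75/13)/(t² + 12)


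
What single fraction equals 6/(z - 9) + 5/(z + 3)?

Common denominator (z - 9)(z + 3). Numerator: 6(z + 3) + 5(z - 9) = (6z + 18) + (5z - 45) = 11z - 27
Result: (11z - 27)/[(z - 9)(z + 3)]


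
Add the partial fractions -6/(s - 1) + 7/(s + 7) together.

Common denominator (s - 1)(s + 7). Numerator: -6(s + 7) + 7(s - 1) = (-6s - 42) + (7s - 7) = s - 49
Result: (s - 49)/[(s - 1)(s + 7)]


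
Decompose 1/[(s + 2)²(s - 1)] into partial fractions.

Cover-up at s=1: C = 1/(1 + 2)² = 1/9. Cover-up at s=-2: B = 1/(-2 - 1) = -1/3. Comparing s² coeff: A = -C = -1/9
Result: (-1/9)/(s + 2) - (1/3)/(s + 2)² + (1/9)/(s - 1)


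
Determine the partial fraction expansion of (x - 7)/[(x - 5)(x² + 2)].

At x=5: A = (1·5 - 7)/(5² + 2) = -2/27. B = -A = 2/27, C = 1 - 5·A = 37/27
Result: (-2/27)/(x - 5) + ((2/27)x + 37/27)/(x² + 2)


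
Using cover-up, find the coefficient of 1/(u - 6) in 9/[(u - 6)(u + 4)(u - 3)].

Cover (u - 6), set u=6: 9/[(6 + 4)(6 - 3)] = 3/10


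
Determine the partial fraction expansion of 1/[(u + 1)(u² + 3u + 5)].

Cover-up at u = -1: α = 1/((-1)² + 3·(-1) + 5) = 1/3. Then β = -α = -1/3, γ = -α·(3 - 1) = -2/3
Result: (1/3)/(u + 1) - ((1/3)u + 2/3)/(u² + 3u + 5)


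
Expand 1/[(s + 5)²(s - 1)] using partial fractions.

Cover-up at s=1: γ = 1/(1 + 5)² = 1/36. Cover-up at s=-5: β = 1/(-5 - 1) = -1/6. Comparing s² coeff: α = -γ = -1/36
Result: (-1/36)/(s + 5) - (1/6)/(s + 5)² + (1/36)/(s - 1)


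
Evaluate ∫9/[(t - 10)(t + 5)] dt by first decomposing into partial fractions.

Decompose: 9/[(t - 10)(t + 5)] = (3/5)/(t - 10) - (3/5)/(t + 5). Integrate each term: (3/5) ln|(t - 10)| - (3/5) ln|(t + 5)| + C


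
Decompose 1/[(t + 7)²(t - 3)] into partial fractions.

Cover-up at t=3: γ = 1/(3 + 7)² = 1/100. Cover-up at t=-7: β = 1/(-7 - 3) = -1/10. Comparing t² coeff: α = -γ = -1/100
Result: (-1/100)/(t + 7) - (1/10)/(t + 7)² + (1/100)/(t - 3)


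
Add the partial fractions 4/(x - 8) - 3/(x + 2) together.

Common denominator (x - 8)(x + 2). Numerator: 4(x + 2) - 3(x - 8) = (4x + 8) - (3x - 24) = x + 32
Result: (x + 32)/[(x - 8)(x + 2)]


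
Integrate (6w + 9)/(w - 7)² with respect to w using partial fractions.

Decompose: P = 6, Q = 6·7 + 9 = 51, so (6w + 9)/(w - 7)² = 6/(w - 7) + 51/(w - 7)². Integrate: ∫ P/(w - 7) dw = 6 ln|(w - 7)|; ∫ Q/(w - 7)² dw = -51/(w - 7). Sum: 6 ln|(w - 7)| - 51/(w - 7) + C


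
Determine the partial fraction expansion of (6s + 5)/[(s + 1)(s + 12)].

At s=-1: A = (6·(-1) + 5)/(-1 + 12) = -1/11. At s=-12: B = (6·(-12) + 5)/(-12 + 1) = 67/11
Result: (-1/11)/(s + 1) + (67/11)/(s + 12)


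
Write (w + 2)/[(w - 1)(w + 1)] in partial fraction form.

At w=1: α = (1·1 + 2)/(1 + 1) = 3/2. At w=-1: β = (1·(-1) + 2)/(-1 - 1) = -1/2
Result: (3/2)/(w - 1) - (1/2)/(w + 1)


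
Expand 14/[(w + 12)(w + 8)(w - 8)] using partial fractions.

Using cover-up method: A = 7/40, B = -7/32, C = 7/160
Result: (7/40)/(w + 12) - (7/32)/(w + 8) + (7/160)/(w - 8)


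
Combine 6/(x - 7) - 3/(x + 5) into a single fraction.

Common denominator (x - 7)(x + 5). Numerator: 6(x + 5) - 3(x - 7) = (6x + 30) - (3x - 21) = 3x + 51
Result: (3x + 51)/[(x - 7)(x + 5)]


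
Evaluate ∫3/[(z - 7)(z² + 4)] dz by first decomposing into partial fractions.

Cover-up at z=7: A = 3/(7²+4) = 3/53. Coeff matching: B = -3/53, C = -21/53. Decomposition: (3/53)/(z - 7) - ((3/53)z + 21/53)/(z² + 4). Integrate: linear → ln, quadratic → (1/2)ln + arctan: (3/53) ln|(z - 7)| - (3/106) ln(z² + 4) - (21/106) arctan(z/2) + C


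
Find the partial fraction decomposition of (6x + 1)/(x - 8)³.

(6x + 1) = P(x - 8)² + Q(x - 8) + R. At x = 8: R = 6·8 + 1 = 49. Coefficients: P = 0, Q = 6
Result: 6/(x - 8)² + 49/(x - 8)³


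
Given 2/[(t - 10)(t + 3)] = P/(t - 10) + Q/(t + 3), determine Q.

Cover-up at t = -3: Q = 2/(-3 - 10) = -2/13


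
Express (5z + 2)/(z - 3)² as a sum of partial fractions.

(5z + 2) = A(z - 3) + B. At z = 3: B = 5·3 + 2 = 17. Coeff of z: A = 5
Result: 5/(z - 3) + 17/(z - 3)²


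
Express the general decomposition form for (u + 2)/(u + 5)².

Repeated linear factor: A/(u + 5) + B/(u + 5)²


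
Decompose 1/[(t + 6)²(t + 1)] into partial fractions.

Cover-up at t=-1: γ = 1/(-1 + 6)² = 1/25. Cover-up at t=-6: β = 1/(-6 + 1) = -1/5. Comparing t² coeff: α = -γ = -1/25
Result: (-1/25)/(t + 6) - (1/5)/(t + 6)² + (1/25)/(t + 1)


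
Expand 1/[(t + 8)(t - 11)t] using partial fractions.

Using cover-up method: P = 1/152, Q = 1/209, R = -1/88
Result: (1/152)/(t + 8) + (1/209)/(t - 11) - (1/88)/t


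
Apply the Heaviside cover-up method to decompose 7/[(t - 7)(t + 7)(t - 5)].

Cover (t - 7), t=7: P = 7/[(7 + 7)(7 - 5)] = 1/4. Cover (t + 7), t=-7: Q = 7/[(-7 - 7)(-7 - 5)] = 1/24. Cover (t - 5), t=5: R = 7/[(5 - 7)(5 + 7)] = -7/24.
Result: (1/4)/(t - 7) + (1/24)/(t + 7) - (7/24)/(t - 5)


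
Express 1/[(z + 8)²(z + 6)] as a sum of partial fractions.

Cover-up at z=-6: R = 1/(-6 + 8)² = 1/4. Cover-up at z=-8: Q = 1/(-8 + 6) = -1/2. Comparing z² coeff: P = -R = -1/4
Result: (-1/4)/(z + 8) - (1/2)/(z + 8)² + (1/4)/(z + 6)


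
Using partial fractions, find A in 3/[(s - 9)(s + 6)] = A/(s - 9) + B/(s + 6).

Cover-up at s = 9: A = 3/(9 + 6) = 3/15 = 1/5


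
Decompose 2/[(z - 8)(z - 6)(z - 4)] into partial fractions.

Using cover-up method: α = 1/4, β = -1/2, γ = 1/4
Result: (1/4)/(z - 8) - (1/2)/(z - 6) + (1/4)/(z - 4)


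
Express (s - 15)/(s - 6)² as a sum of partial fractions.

(s - 15) = P(s - 6) + Q. At s = 6: Q = 1·6 - 15 = -9. Coeff of s: P = 1
Result: 1/(s - 6) - 9/(s - 6)²


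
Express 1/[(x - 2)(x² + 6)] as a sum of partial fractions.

Cover-up at x = 2: A = 1/(2² + 6) = 1/10. Then B = -A = -1/10, C = -A·(0 + 2) = -1/5
Result: (1/10)/(x - 2) - ((1/10)x + 1/5)/(x² + 6)


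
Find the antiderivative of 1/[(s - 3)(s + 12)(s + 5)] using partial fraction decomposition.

Cover-up: P = 1/120, Q = 1/105, R = -1/56. Decomposition: (1/120)/(s - 3) + (1/105)/(s + 12) - (1/56)/(s + 5). Integrate each term: (1/120) ln|(s - 3)| + (1/105) ln|(s + 12)| - (1/56) ln|(s + 5)| + C


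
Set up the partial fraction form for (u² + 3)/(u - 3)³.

Repeated linear factor (power 3): α/(u - 3) + β/(u - 3)² + γ/(u - 3)³


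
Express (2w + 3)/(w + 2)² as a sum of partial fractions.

(2w + 3) = A(w + 2) + B. At w = -2: B = 2·(-2) + 3 = -1. Coeff of w: A = 2
Result: 2/(w + 2) - 1/(w + 2)²


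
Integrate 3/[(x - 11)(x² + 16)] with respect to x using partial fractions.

Cover-up at x=11: A = 3/(11²+16) = 3/137. Coeff matching: B = -3/137, C = -33/137. Decomposition: (3/137)/(x - 11) - ((3/137)x + 33/137)/(x² + 16). Integrate: linear → ln, quadratic → (1/2)ln + arctan: (3/137) ln|(x - 11)| - (3/274) ln(x² + 16) - (33/548) arctan(x/4) + C


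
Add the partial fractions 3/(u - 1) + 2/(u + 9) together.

Common denominator (u - 1)(u + 9). Numerator: 3(u + 9) + 2(u - 1) = (3u + 27) + (2u - 2) = 5u + 25
Result: (5u + 25)/[(u - 1)(u + 9)]
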